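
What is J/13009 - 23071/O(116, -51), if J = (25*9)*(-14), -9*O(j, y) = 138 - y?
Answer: 300064489/273189 ≈ 1098.4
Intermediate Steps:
O(j, y) = -46/3 + y/9 (O(j, y) = -(138 - y)/9 = -46/3 + y/9)
J = -3150 (J = 225*(-14) = -3150)
J/13009 - 23071/O(116, -51) = -3150/13009 - 23071/(-46/3 + (⅑)*(-51)) = -3150*1/13009 - 23071/(-46/3 - 17/3) = -3150/13009 - 23071/(-21) = -3150/13009 - 23071*(-1/21) = -3150/13009 + 23071/21 = 300064489/273189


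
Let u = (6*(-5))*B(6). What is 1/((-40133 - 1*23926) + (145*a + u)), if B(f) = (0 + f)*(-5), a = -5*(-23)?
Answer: -1/46484 ≈ -2.1513e-5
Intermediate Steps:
a = 115
B(f) = -5*f (B(f) = f*(-5) = -5*f)
u = 900 (u = (6*(-5))*(-5*6) = -30*(-30) = 900)
1/((-40133 - 1*23926) + (145*a + u)) = 1/((-40133 - 1*23926) + (145*115 + 900)) = 1/((-40133 - 23926) + (16675 + 900)) = 1/(-64059 + 17575) = 1/(-46484) = -1/46484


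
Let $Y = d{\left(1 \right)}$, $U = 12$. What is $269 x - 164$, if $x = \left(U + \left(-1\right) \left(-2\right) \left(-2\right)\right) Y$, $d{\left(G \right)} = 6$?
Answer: $12748$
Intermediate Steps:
$Y = 6$
$x = 48$ ($x = \left(12 + \left(-1\right) \left(-2\right) \left(-2\right)\right) 6 = \left(12 + 2 \left(-2\right)\right) 6 = \left(12 - 4\right) 6 = 8 \cdot 6 = 48$)
$269 x - 164 = 269 \cdot 48 - 164 = 12912 - 164 = 12748$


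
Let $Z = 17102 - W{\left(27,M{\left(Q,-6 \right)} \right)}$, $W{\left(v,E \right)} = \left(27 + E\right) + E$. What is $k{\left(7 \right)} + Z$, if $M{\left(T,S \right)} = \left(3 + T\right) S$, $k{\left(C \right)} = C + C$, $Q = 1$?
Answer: $17137$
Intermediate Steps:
$k{\left(C \right)} = 2 C$
$M{\left(T,S \right)} = S \left(3 + T\right)$
$W{\left(v,E \right)} = 27 + 2 E$
$Z = 17123$ ($Z = 17102 - \left(27 + 2 \left(- 6 \left(3 + 1\right)\right)\right) = 17102 - \left(27 + 2 \left(\left(-6\right) 4\right)\right) = 17102 - \left(27 + 2 \left(-24\right)\right) = 17102 - \left(27 - 48\right) = 17102 - -21 = 17102 + 21 = 17123$)
$k{\left(7 \right)} + Z = 2 \cdot 7 + 17123 = 14 + 17123 = 17137$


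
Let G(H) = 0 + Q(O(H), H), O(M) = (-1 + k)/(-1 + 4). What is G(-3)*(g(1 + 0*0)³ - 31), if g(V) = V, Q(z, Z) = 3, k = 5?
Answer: -90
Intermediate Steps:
O(M) = 4/3 (O(M) = (-1 + 5)/(-1 + 4) = 4/3)
G(H) = 3 (G(H) = 0 + 3 = 3)
G(-3)*(g(1 + 0*0)³ - 31) = 3*((1 + 0*0)³ - 31) = 3*((1 + 0)³ - 31) = 3*(1³ - 31) = 3*(1 - 31) = 3*(-30) = -90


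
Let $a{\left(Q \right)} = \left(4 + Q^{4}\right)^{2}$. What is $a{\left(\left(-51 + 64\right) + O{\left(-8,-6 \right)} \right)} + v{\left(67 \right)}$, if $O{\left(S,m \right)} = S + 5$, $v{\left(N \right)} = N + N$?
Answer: $100080150$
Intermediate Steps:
$v{\left(N \right)} = 2 N$
$O{\left(S,m \right)} = 5 + S$
$a{\left(\left(-51 + 64\right) + O{\left(-8,-6 \right)} \right)} + v{\left(67 \right)} = \left(4 + \left(\left(-51 + 64\right) + \left(5 - 8\right)\right)^{4}\right)^{2} + 2 \cdot 67 = \left(4 + \left(13 - 3\right)^{4}\right)^{2} + 134 = \left(4 + 10^{4}\right)^{2} + 134 = \left(4 + 10000\right)^{2} + 134 = 10004^{2} + 134 = 100080016 + 134 = 100080150$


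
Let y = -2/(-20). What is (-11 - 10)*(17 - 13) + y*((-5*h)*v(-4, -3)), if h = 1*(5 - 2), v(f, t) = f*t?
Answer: -102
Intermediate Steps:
h = 3 (h = 1*3 = 3)
y = ⅒ (y = -2*(-1/20) = ⅒ ≈ 0.10000)
(-11 - 10)*(17 - 13) + y*((-5*h)*v(-4, -3)) = (-11 - 10)*(17 - 13) + ((-5*3)*(-4*(-3)))/10 = -21*4 + (-15*12)/10 = -84 + (⅒)*(-180) = -84 - 18 = -102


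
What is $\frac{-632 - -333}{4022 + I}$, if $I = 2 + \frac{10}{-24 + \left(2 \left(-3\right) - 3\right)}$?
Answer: $- \frac{759}{10214} \approx -0.07431$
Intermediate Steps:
$I = \frac{56}{33}$ ($I = 2 + \frac{10}{-24 - 9} = 2 + \frac{10}{-33} = 2 + 10 \left(- \frac{1}{33}\right) = 2 - \frac{10}{33} = \frac{56}{33} \approx 1.697$)
$\frac{-632 - -333}{4022 + I} = \frac{-632 - -333}{4022 + \frac{56}{33}} = \frac{-632 + 333}{\frac{132782}{33}} = \left(-299\right) \frac{33}{132782} = - \frac{759}{10214}$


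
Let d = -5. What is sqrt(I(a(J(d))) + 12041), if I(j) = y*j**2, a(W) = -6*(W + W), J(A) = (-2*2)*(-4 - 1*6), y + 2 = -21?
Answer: I*sqrt(5287159) ≈ 2299.4*I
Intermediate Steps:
y = -23 (y = -2 - 21 = -23)
J(A) = 40 (J(A) = -4*(-4 - 6) = -4*(-10) = 40)
a(W) = -12*W
I(j) = -23*j**2
sqrt(I(a(J(d))) + 12041) = sqrt(-23*(-12*40)**2 + 12041) = sqrt(-23*(-480)**2 + 12041) = sqrt(-23*230400 + 12041) = sqrt(-5299200 + 12041) = sqrt(-5287159) = I*sqrt(5287159)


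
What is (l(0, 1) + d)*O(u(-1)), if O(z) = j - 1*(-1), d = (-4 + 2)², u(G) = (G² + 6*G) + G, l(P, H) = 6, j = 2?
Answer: 30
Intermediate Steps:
u(G) = G² + 7*G
d = 4 (d = (-2)² = 4)
O(z) = 3 (O(z) = 2 - 1*(-1) = 2 + 1 = 3)
(l(0, 1) + d)*O(u(-1)) = (6 + 4)*3 = 10*3 = 30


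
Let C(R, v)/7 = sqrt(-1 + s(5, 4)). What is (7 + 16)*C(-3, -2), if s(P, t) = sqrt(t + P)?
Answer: 161*sqrt(2) ≈ 227.69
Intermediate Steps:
s(P, t) = sqrt(P + t)
C(R, v) = 7*sqrt(2) (C(R, v) = 7*sqrt(-1 + sqrt(5 + 4)) = 7*sqrt(-1 + sqrt(9)) = 7*sqrt(-1 + 3) = 7*sqrt(2))
(7 + 16)*C(-3, -2) = (7 + 16)*(7*sqrt(2)) = 23*(7*sqrt(2)) = 161*sqrt(2)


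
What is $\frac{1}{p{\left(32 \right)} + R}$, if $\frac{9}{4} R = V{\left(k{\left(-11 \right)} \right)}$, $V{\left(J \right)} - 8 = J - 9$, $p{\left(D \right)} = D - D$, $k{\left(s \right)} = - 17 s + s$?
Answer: $\frac{9}{700} \approx 0.012857$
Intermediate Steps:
$k{\left(s \right)} = - 16 s$
$p{\left(D \right)} = 0$
$V{\left(J \right)} = -1 + J$ ($V{\left(J \right)} = 8 + \left(J - 9\right) = 8 + \left(-9 + J\right) = -1 + J$)
$R = \frac{700}{9}$ ($R = \frac{4 \left(-1 - -176\right)}{9} = \frac{4 \left(-1 + 176\right)}{9} = \frac{4}{9} \cdot 175 = \frac{700}{9} \approx 77.778$)
$\frac{1}{p{\left(32 \right)} + R} = \frac{1}{0 + \frac{700}{9}} = \frac{1}{\frac{700}{9}} = \frac{9}{700}$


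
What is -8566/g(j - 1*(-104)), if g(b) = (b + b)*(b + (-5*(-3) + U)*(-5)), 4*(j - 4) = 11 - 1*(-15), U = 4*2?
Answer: 17132/229 ≈ 74.812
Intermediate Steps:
U = 8
j = 21/2 (j = 4 + (11 - 1*(-15))/4 = 4 + (11 + 15)/4 = 4 + (1/4)*26 = 4 + 13/2 = 21/2 ≈ 10.500)
g(b) = 2*b*(-115 + b) (g(b) = (b + b)*(b + (-5*(-3) + 8)*(-5)) = (2*b)*(b + (15 + 8)*(-5)) = (2*b)*(b + 23*(-5)) = (2*b)*(b - 115) = (2*b)*(-115 + b) = 2*b*(-115 + b))
-8566/g(j - 1*(-104)) = -8566*1/(2*(-115 + (21/2 - 1*(-104)))*(21/2 - 1*(-104))) = -8566*1/(2*(-115 + (21/2 + 104))*(21/2 + 104)) = -8566*1/(229*(-115 + 229/2)) = -8566/(2*(229/2)*(-1/2)) = -8566/(-229/2) = -8566*(-2/229) = 17132/229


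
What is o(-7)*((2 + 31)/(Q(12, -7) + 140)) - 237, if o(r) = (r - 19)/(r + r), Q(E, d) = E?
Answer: -251739/1064 ≈ -236.60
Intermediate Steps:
o(r) = (-19 + r)/(2*r) (o(r) = (-19 + r)/((2*r)) = (-19 + r)*(1/(2*r)) = (-19 + r)/(2*r))
o(-7)*((2 + 31)/(Q(12, -7) + 140)) - 237 = ((1/2)*(-19 - 7)/(-7))*((2 + 31)/(12 + 140)) - 237 = ((1/2)*(-1/7)*(-26))*(33/152) - 237 = 13*(33*(1/152))/7 - 237 = (13/7)*(33/152) - 237 = 429/1064 - 237 = -251739/1064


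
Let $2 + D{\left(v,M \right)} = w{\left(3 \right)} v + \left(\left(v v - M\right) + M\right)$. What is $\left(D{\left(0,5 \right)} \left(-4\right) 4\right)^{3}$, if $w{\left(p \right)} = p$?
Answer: $32768$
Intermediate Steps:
$D{\left(v,M \right)} = -2 + v^{2} + 3 v$ ($D{\left(v,M \right)} = -2 + \left(3 v + \left(\left(v v - M\right) + M\right)\right) = -2 + \left(3 v + \left(\left(v^{2} - M\right) + M\right)\right) = -2 + \left(3 v + v^{2}\right) = -2 + \left(v^{2} + 3 v\right) = -2 + v^{2} + 3 v$)
$\left(D{\left(0,5 \right)} \left(-4\right) 4\right)^{3} = \left(\left(-2 + 0^{2} + 3 \cdot 0\right) \left(-4\right) 4\right)^{3} = \left(\left(-2 + 0 + 0\right) \left(-4\right) 4\right)^{3} = \left(\left(-2\right) \left(-4\right) 4\right)^{3} = \left(8 \cdot 4\right)^{3} = 32^{3} = 32768$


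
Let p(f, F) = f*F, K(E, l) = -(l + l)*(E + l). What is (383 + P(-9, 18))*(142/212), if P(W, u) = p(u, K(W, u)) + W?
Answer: -193759/53 ≈ -3655.8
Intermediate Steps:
K(E, l) = -2*l*(E + l)
p(f, F) = F*f
P(W, u) = W - 2*u²*(W + u) (P(W, u) = (-2*u*(W + u))*u + W = -2*u²*(W + u) + W = W - 2*u²*(W + u))
(383 + P(-9, 18))*(142/212) = (383 + (-9 - 2*18²*(-9 + 18)))*(142/212) = (383 + (-9 - 2*324*9))*(142*(1/212)) = (383 + (-9 - 5832))*(71/106) = (383 - 5841)*(71/106) = -5458*71/106 = -193759/53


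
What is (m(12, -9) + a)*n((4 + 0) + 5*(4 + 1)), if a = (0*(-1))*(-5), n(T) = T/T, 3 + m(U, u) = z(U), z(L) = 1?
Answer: -2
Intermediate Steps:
m(U, u) = -2 (m(U, u) = -3 + 1 = -2)
n(T) = 1
a = 0 (a = 0*(-5) = 0)
(m(12, -9) + a)*n((4 + 0) + 5*(4 + 1)) = (-2 + 0)*1 = -2*1 = -2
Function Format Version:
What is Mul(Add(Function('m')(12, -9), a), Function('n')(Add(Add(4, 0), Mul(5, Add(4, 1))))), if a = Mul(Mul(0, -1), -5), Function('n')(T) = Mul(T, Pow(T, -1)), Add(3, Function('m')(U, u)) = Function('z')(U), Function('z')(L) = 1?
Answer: -2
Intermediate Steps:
Function('m')(U, u) = -2 (Function('m')(U, u) = Add(-3, 1) = -2)
Function('n')(T) = 1
a = 0 (a = Mul(0, -5) = 0)
Mul(Add(Function('m')(12, -9), a), Function('n')(Add(Add(4, 0), Mul(5, Add(4, 1))))) = Mul(Add(-2, 0), 1) = Mul(-2, 1) = -2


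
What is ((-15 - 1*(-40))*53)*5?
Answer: 6625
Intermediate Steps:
((-15 - 1*(-40))*53)*5 = ((-15 + 40)*53)*5 = (25*53)*5 = 1325*5 = 6625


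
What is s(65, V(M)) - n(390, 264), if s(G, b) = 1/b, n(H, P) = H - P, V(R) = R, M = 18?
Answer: -2267/18 ≈ -125.94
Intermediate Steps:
s(65, V(M)) - n(390, 264) = 1/18 - (390 - 1*264) = 1/18 - (390 - 264) = 1/18 - 1*126 = 1/18 - 126 = -2267/18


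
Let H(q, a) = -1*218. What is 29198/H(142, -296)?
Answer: -14599/109 ≈ -133.94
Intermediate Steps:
H(q, a) = -218
29198/H(142, -296) = 29198/(-218) = 29198*(-1/218) = -14599/109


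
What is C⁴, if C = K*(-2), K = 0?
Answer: 0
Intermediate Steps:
C = 0 (C = 0*(-2) = 0)
C⁴ = 0⁴ = 0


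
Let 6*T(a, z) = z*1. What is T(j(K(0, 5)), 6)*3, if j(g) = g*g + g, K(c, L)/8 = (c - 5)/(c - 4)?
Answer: 3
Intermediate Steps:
K(c, L) = 8*(-5 + c)/(-4 + c) (K(c, L) = 8*((c - 5)/(c - 4)) = 8*((-5 + c)/(-4 + c)) = 8*(-5 + c)/(-4 + c))
j(g) = g + g² (j(g) = g² + g = g + g²)
T(a, z) = z/6 (T(a, z) = (z*1)/6 = z/6)
T(j(K(0, 5)), 6)*3 = ((⅙)*6)*3 = 1*3 = 3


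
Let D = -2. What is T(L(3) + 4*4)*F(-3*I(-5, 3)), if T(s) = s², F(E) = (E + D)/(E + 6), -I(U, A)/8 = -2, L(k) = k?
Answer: 9025/21 ≈ 429.76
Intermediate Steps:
I(U, A) = 16 (I(U, A) = -8*(-2) = 16)
F(E) = (-2 + E)/(6 + E) (F(E) = (E - 2)/(E + 6) = (-2 + E)/(6 + E))
T(L(3) + 4*4)*F(-3*I(-5, 3)) = (3 + 4*4)²*((-2 - 3*16)/(6 - 3*16)) = (3 + 16)²*((-2 - 48)/(6 - 48)) = 19²*(-50/(-42)) = 361*(-1/42*(-50)) = 361*(25/21) = 9025/21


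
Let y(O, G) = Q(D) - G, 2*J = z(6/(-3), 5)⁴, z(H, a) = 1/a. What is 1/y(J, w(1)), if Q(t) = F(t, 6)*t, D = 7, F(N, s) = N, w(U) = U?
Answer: 1/48 ≈ 0.020833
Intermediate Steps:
Q(t) = t² (Q(t) = t*t = t²)
J = 1/1250 (J = (1/5)⁴/2 = (⅕)⁴/2 = (½)*(1/625) = 1/1250 ≈ 0.00080000)
y(O, G) = 49 - G (y(O, G) = 7² - G = 49 - G)
1/y(J, w(1)) = 1/(49 - 1*1) = 1/(49 - 1) = 1/48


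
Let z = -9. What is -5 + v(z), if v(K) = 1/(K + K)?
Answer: -91/18 ≈ -5.0556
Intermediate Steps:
v(K) = 1/(2*K)
-5 + v(z) = -5 + (1/2)/(-9) = -5 + (1/2)*(-1/9) = -5 - 1/18 = -91/18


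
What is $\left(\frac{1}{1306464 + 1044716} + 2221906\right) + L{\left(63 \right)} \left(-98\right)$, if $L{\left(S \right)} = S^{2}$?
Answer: $\frac{4309581273921}{2351180} \approx 1.8329 \cdot 10^{6}$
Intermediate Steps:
$\left(\frac{1}{1306464 + 1044716} + 2221906\right) + L{\left(63 \right)} \left(-98\right) = \left(\frac{1}{1306464 + 1044716} + 2221906\right) + 63^{2} \left(-98\right) = \left(\frac{1}{2351180} + 2221906\right) + 3969 \left(-98\right) = \left(\frac{1}{2351180} + 2221906\right) - 388962 = \frac{5224100949081}{2351180} - 388962 = \frac{4309581273921}{2351180}$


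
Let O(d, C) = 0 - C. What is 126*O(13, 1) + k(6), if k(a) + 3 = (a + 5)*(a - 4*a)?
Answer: -327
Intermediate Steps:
k(a) = -3 - 3*a*(5 + a) (k(a) = -3 + (a + 5)*(a - 4*a) = -3 + (5 + a)*(-3*a) = -3 - 3*a*(5 + a))
O(d, C) = -C
126*O(13, 1) + k(6) = 126*(-1*1) + (-3 - 15*6 - 3*6²) = 126*(-1) + (-3 - 90 - 3*36) = -126 + (-3 - 90 - 108) = -126 - 201 = -327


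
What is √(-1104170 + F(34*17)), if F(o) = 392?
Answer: 3*I*√122642 ≈ 1050.6*I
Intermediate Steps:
√(-1104170 + F(34*17)) = √(-1104170 + 392) = √(-1103778) = 3*I*√122642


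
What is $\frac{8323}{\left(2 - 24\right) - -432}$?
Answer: $\frac{203}{10} \approx 20.3$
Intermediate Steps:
$\frac{8323}{\left(2 - 24\right) - -432} = \frac{8323}{-22 + 432} = \frac{8323}{410} = 8323 \cdot \frac{1}{410} = \frac{203}{10}$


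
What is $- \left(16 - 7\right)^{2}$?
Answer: $-81$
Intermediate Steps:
$- \left(16 - 7\right)^{2} = - 9^{2} = \left(-1\right) 81 = -81$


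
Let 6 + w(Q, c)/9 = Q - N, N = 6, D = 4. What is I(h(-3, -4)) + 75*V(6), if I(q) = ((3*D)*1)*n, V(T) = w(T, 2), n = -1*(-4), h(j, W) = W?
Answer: -4002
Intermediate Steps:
n = 4
w(Q, c) = -108 + 9*Q (w(Q, c) = -54 + 9*(Q - 1*6) = -54 + 9*(Q - 6) = -54 + 9*(-6 + Q) = -54 + (-54 + 9*Q) = -108 + 9*Q)
V(T) = -108 + 9*T
I(q) = 48 (I(q) = ((3*4)*1)*4 = (12*1)*4 = 12*4 = 48)
I(h(-3, -4)) + 75*V(6) = 48 + 75*(-108 + 9*6) = 48 + 75*(-108 + 54) = 48 + 75*(-54) = 48 - 4050 = -4002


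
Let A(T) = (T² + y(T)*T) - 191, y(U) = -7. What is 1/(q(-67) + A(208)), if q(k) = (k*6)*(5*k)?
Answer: 1/176287 ≈ 5.6726e-6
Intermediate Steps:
q(k) = 30*k² (q(k) = (6*k)*(5*k) = 30*k²)
A(T) = -191 + T² - 7*T (A(T) = (T² - 7*T) - 191 = -191 + T² - 7*T)
1/(q(-67) + A(208)) = 1/(30*(-67)² + (-191 + 208² - 7*208)) = 1/(30*4489 + (-191 + 43264 - 1456)) = 1/(134670 + 41617) = 1/176287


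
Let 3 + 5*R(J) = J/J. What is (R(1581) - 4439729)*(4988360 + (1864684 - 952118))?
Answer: -130992573247122/5 ≈ -2.6199e+13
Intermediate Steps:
R(J) = -2/5 (R(J) = -3/5 + (J/J)/5 = -3/5 + (1/5)*1 = -3/5 + 1/5 = -2/5)
(R(1581) - 4439729)*(4988360 + (1864684 - 952118)) = (-2/5 - 4439729)*(4988360 + (1864684 - 952118)) = -22198647*(4988360 + 912566)/5 = -22198647/5*5900926 = -130992573247122/5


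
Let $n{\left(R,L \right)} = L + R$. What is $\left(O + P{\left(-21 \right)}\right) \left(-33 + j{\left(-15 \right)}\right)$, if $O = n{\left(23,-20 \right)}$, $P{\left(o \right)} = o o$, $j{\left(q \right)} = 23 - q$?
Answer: $2220$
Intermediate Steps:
$P{\left(o \right)} = o^{2}$
$O = 3$ ($O = -20 + 23 = 3$)
$\left(O + P{\left(-21 \right)}\right) \left(-33 + j{\left(-15 \right)}\right) = \left(3 + \left(-21\right)^{2}\right) \left(-33 + \left(23 - -15\right)\right) = \left(3 + 441\right) \left(-33 + \left(23 + 15\right)\right) = 444 \left(-33 + 38\right) = 444 \cdot 5 = 2220$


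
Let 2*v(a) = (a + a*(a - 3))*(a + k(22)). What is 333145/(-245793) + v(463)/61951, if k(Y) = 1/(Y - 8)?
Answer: 339538419278357/426359420004 ≈ 796.37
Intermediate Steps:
k(Y) = 1/(-8 + Y)
v(a) = (1/14 + a)*(a + a*(-3 + a))/2 (v(a) = ((a + a*(a - 3))*(a + 1/(-8 + 22)))/2 = ((a + a*(-3 + a))*(a + 1/14))/2 = ((a + a*(-3 + a))*(1/14 + a))/2 = ((1/14 + a)*(a + a*(-3 + a)))/2 = (1/14 + a)*(a + a*(-3 + a))/2)
333145/(-245793) + v(463)/61951 = 333145/(-245793) + ((1/28)*463*(-2 - 27*463 + 14*463²))/61951 = 333145*(-1/245793) + ((1/28)*463*(-2 - 12501 + 14*214369))*(1/61951) = -333145/245793 + ((1/28)*463*(-2 - 12501 + 3001166))*(1/61951) = -333145/245793 + ((1/28)*463*2988663)*(1/61951) = -333145/245793 + (1383750969/28)*(1/61951) = -333145/245793 + 1383750969/1734628 = 339538419278357/426359420004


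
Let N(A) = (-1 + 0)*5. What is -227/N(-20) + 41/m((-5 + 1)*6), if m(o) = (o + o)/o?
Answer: 659/10 ≈ 65.900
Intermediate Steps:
N(A) = -5 (N(A) = -1*5 = -5)
m(o) = 2 (m(o) = (2*o)/o = 2)
-227/N(-20) + 41/m((-5 + 1)*6) = -227/(-5) + 41/2 = -227*(-⅕) + 41*(½) = 227/5 + 41/2 = 659/10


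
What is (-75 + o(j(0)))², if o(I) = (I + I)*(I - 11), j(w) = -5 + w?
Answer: 7225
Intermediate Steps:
o(I) = 2*I*(-11 + I) (o(I) = (2*I)*(-11 + I) = 2*I*(-11 + I))
(-75 + o(j(0)))² = (-75 + 2*(-5 + 0)*(-11 + (-5 + 0)))² = (-75 + 2*(-5)*(-11 - 5))² = (-75 + 2*(-5)*(-16))² = (-75 + 160)² = 85² = 7225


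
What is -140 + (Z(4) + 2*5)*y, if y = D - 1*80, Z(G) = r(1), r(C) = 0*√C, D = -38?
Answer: -1320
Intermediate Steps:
r(C) = 0
Z(G) = 0
y = -118 (y = -38 - 1*80 = -38 - 80 = -118)
-140 + (Z(4) + 2*5)*y = -140 + (0 + 2*5)*(-118) = -140 + (0 + 10)*(-118) = -140 + 10*(-118) = -140 - 1180 = -1320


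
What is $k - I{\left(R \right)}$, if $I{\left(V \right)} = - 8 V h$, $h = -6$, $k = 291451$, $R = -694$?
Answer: $324763$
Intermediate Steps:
$I{\left(V \right)} = 48 V$ ($I{\left(V \right)} = - 8 V \left(-6\right) = 48 V$)
$k - I{\left(R \right)} = 291451 - 48 \left(-694\right) = 291451 - -33312 = 291451 + 33312 = 324763$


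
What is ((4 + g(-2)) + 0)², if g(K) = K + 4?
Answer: 36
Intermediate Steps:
g(K) = 4 + K
((4 + g(-2)) + 0)² = ((4 + (4 - 2)) + 0)² = ((4 + 2) + 0)² = (6 + 0)² = 6² = 36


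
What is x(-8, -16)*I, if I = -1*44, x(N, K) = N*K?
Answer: -5632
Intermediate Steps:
x(N, K) = K*N
I = -44
x(-8, -16)*I = -16*(-8)*(-44) = 128*(-44) = -5632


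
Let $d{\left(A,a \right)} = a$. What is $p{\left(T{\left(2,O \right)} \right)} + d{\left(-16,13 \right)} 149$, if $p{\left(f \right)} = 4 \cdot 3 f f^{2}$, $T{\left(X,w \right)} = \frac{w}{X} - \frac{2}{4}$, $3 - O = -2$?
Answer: $2033$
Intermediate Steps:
$O = 5$ ($O = 3 - -2 = 3 + 2 = 5$)
$T{\left(X,w \right)} = - \frac{1}{2} + \frac{w}{X}$ ($T{\left(X,w \right)} = \frac{w}{X} - \frac{1}{2} = - \frac{1}{2} + \frac{w}{X}$)
$p{\left(f \right)} = 12 f^{3}$ ($p{\left(f \right)} = 12 f f^{2} = 12 f^{3}$)
$p{\left(T{\left(2,O \right)} \right)} + d{\left(-16,13 \right)} 149 = 12 \left(\frac{5 - 1}{2}\right)^{3} + 13 \cdot 149 = 12 \left(\frac{5 - 1}{2}\right)^{3} + 1937 = 12 \left(\frac{1}{2} \cdot 4\right)^{3} + 1937 = 12 \cdot 2^{3} + 1937 = 12 \cdot 8 + 1937 = 96 + 1937 = 2033$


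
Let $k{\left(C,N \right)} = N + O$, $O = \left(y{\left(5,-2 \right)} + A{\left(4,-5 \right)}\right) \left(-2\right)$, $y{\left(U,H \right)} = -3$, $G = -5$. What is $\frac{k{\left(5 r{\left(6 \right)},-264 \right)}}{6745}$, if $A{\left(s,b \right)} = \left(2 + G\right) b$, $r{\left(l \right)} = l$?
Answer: $- \frac{288}{6745} \approx -0.042698$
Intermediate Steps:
$A{\left(s,b \right)} = - 3 b$ ($A{\left(s,b \right)} = \left(2 - 5\right) b = - 3 b$)
$O = -24$ ($O = \left(-3 - -15\right) \left(-2\right) = \left(-3 + 15\right) \left(-2\right) = 12 \left(-2\right) = -24$)
$k{\left(C,N \right)} = -24 + N$ ($k{\left(C,N \right)} = N - 24 = -24 + N$)
$\frac{k{\left(5 r{\left(6 \right)},-264 \right)}}{6745} = \frac{-24 - 264}{6745} = \left(-288\right) \frac{1}{6745} = - \frac{288}{6745}$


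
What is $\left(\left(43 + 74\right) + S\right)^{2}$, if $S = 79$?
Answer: $38416$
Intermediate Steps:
$\left(\left(43 + 74\right) + S\right)^{2} = \left(\left(43 + 74\right) + 79\right)^{2} = \left(117 + 79\right)^{2} = 196^{2} = 38416$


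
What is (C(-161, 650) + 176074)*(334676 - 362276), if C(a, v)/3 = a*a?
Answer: -7005901200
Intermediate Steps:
C(a, v) = 3*a**2 (C(a, v) = 3*(a*a) = 3*a**2)
(C(-161, 650) + 176074)*(334676 - 362276) = (3*(-161)**2 + 176074)*(334676 - 362276) = (3*25921 + 176074)*(-27600) = (77763 + 176074)*(-27600) = 253837*(-27600) = -7005901200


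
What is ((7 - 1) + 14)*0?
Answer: 0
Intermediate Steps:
((7 - 1) + 14)*0 = (6 + 14)*0 = 20*0 = 0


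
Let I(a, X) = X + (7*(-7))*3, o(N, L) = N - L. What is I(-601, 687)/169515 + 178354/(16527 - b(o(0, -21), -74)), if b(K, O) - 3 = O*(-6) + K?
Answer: 672052226/60494253 ≈ 11.109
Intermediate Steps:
b(K, O) = 3 + K - 6*O (b(K, O) = 3 + (O*(-6) + K) = 3 + (-6*O + K) = 3 + (K - 6*O) = 3 + K - 6*O)
I(a, X) = -147 + X (I(a, X) = X - 49*3 = X - 147 = -147 + X)
I(-601, 687)/169515 + 178354/(16527 - b(o(0, -21), -74)) = (-147 + 687)/169515 + 178354/(16527 - (3 + (0 - 1*(-21)) - 6*(-74))) = 540*(1/169515) + 178354/(16527 - (3 + (0 + 21) + 444)) = 12/3767 + 178354/(16527 - (3 + 21 + 444)) = 12/3767 + 178354/(16527 - 1*468) = 12/3767 + 178354/(16527 - 468) = 12/3767 + 178354/16059 = 672052226/60494253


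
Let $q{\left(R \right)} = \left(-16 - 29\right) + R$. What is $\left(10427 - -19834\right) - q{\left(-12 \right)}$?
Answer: $30318$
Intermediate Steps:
$q{\left(R \right)} = -45 + R$
$\left(10427 - -19834\right) - q{\left(-12 \right)} = \left(10427 - -19834\right) - \left(-45 - 12\right) = \left(10427 + 19834\right) - -57 = 30261 + 57 = 30318$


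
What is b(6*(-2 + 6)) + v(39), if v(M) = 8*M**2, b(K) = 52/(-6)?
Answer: 36478/3 ≈ 12159.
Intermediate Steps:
b(K) = -26/3 (b(K) = 52*(-1/6) = -26/3)
b(6*(-2 + 6)) + v(39) = -26/3 + 8*39**2 = -26/3 + 8*1521 = -26/3 + 12168 = 36478/3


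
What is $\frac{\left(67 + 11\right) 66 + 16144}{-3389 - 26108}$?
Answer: $- \frac{21292}{29497} \approx -0.72184$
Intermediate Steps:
$\frac{\left(67 + 11\right) 66 + 16144}{-3389 - 26108} = \frac{78 \cdot 66 + 16144}{-29497} = \left(5148 + 16144\right) \left(- \frac{1}{29497}\right) = 21292 \left(- \frac{1}{29497}\right) = - \frac{21292}{29497}$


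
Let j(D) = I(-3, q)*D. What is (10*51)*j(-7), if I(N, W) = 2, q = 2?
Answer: -7140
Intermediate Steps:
j(D) = 2*D
(10*51)*j(-7) = (10*51)*(2*(-7)) = 510*(-14) = -7140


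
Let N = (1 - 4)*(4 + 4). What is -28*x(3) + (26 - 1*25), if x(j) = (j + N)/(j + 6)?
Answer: 199/3 ≈ 66.333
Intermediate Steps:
N = -24 (N = -3*8 = -24)
x(j) = (-24 + j)/(6 + j) (x(j) = (j - 24)/(j + 6) = (-24 + j)/(6 + j))
-28*x(3) + (26 - 1*25) = -28*(-24 + 3)/(6 + 3) + (26 - 1*25) = -28*(-21)/9 + (26 - 25) = -28*(-21)/9 + 1 = -28*(-7/3) + 1 = 196/3 + 1 = 199/3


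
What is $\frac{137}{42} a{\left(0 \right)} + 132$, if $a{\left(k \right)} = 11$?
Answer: $\frac{7051}{42} \approx 167.88$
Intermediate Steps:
$\frac{137}{42} a{\left(0 \right)} + 132 = \frac{137}{42} \cdot 11 + 132 = \frac{1507}{42} + 132 = \frac{7051}{42}$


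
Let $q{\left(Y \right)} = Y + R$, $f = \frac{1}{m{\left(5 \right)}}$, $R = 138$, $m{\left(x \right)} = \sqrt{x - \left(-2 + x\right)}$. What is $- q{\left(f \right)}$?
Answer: $-138 - \frac{\sqrt{2}}{2} \approx -138.71$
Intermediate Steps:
$m{\left(x \right)} = \sqrt{2}$
$f = \frac{\sqrt{2}}{2}$ ($f = \frac{1}{\sqrt{2}} = \frac{\sqrt{2}}{2} \approx 0.70711$)
$q{\left(Y \right)} = 138 + Y$ ($q{\left(Y \right)} = Y + 138 = 138 + Y$)
$- q{\left(f \right)} = - (138 + \frac{\sqrt{2}}{2}) = -138 - \frac{\sqrt{2}}{2}$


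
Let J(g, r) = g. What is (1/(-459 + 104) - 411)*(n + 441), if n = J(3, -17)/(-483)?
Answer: -29181200/161 ≈ -1.8125e+5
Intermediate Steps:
n = -1/161 (n = 3/(-483) = 3*(-1/483) = -1/161 ≈ -0.0062112)
(1/(-459 + 104) - 411)*(n + 441) = (1/(-459 + 104) - 411)*(-1/161 + 441) = (1/(-355) - 411)*(71000/161) = (-1/355 - 411)*(71000/161) = -145906/355*71000/161 = -29181200/161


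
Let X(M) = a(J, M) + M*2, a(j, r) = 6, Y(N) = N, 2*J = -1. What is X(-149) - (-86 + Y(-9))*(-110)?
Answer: -10742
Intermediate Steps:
J = -½ (J = (½)*(-1) = -½ ≈ -0.50000)
X(M) = 6 + 2*M (X(M) = 6 + M*2 = 6 + 2*M)
X(-149) - (-86 + Y(-9))*(-110) = (6 + 2*(-149)) - (-86 - 9)*(-110) = (6 - 298) - (-95)*(-110) = -292 - 1*10450 = -292 - 10450 = -10742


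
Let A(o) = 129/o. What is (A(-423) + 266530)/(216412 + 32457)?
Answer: 37580687/35090529 ≈ 1.0710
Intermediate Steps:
(A(-423) + 266530)/(216412 + 32457) = (129/(-423) + 266530)/(216412 + 32457) = (129*(-1/423) + 266530)/248869 = (-43/141 + 266530)*(1/248869) = (37580687/141)*(1/248869) = 37580687/35090529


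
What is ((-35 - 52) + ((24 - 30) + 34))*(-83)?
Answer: 4897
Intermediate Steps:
((-35 - 52) + ((24 - 30) + 34))*(-83) = (-87 + (-6 + 34))*(-83) = (-87 + 28)*(-83) = -59*(-83) = 4897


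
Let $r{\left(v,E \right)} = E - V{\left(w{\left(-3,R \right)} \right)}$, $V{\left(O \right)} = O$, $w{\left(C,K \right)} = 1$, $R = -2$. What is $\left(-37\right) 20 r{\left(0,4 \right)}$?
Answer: $-2220$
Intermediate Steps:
$r{\left(v,E \right)} = -1 + E$ ($r{\left(v,E \right)} = E - 1 = -1 + E$)
$\left(-37\right) 20 r{\left(0,4 \right)} = \left(-37\right) 20 \left(-1 + 4\right) = \left(-740\right) 3 = -2220$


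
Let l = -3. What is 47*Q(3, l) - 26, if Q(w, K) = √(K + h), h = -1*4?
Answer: -26 + 47*I*√7 ≈ -26.0 + 124.35*I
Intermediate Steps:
h = -4
Q(w, K) = √(-4 + K) (Q(w, K) = √(K - 4) = √(-4 + K))
47*Q(3, l) - 26 = 47*√(-4 - 3) - 26 = 47*√(-7) - 26 = 47*(I*√7) - 26 = 47*I*√7 - 26 = -26 + 47*I*√7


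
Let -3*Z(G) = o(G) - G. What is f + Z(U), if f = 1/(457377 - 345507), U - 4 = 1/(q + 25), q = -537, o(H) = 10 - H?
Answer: -9564757/14319360 ≈ -0.66796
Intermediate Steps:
U = 2047/512 (U = 4 + 1/(-537 + 25) = 4 + 1/(-512) = 4 - 1/512 = 2047/512 ≈ 3.9980)
f = 1/111870 ≈ 8.9390e-6
Z(G) = -10/3 + 2*G/3 (Z(G) = -((10 - G) - G)/3 = -(10 - 2*G)/3 = -10/3 + 2*G/3)
f + Z(U) = 1/111870 + (-10/3 + (⅔)*(2047/512)) = 1/111870 + (-10/3 + 2047/768) = 1/111870 - 171/256 = -9564757/14319360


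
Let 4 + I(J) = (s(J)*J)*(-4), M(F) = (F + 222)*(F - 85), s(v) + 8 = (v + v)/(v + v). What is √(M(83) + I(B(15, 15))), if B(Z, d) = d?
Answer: I*√194 ≈ 13.928*I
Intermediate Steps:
s(v) = -7 (s(v) = -8 + (v + v)/(v + v) = -8 + (2*v)/((2*v)) = -8 + (2*v)*(1/(2*v)) = -8 + 1 = -7)
M(F) = (-85 + F)*(222 + F) (M(F) = (222 + F)*(-85 + F) = (-85 + F)*(222 + F))
I(J) = -4 + 28*J (I(J) = -4 - 7*J*(-4) = -4 + 28*J)
√(M(83) + I(B(15, 15))) = √((-18870 + 83² + 137*83) + (-4 + 28*15)) = √((-18870 + 6889 + 11371) + (-4 + 420)) = √(-610 + 416) = √(-194) = I*√194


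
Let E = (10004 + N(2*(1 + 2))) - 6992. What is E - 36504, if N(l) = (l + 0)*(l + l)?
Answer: -33420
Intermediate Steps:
N(l) = 2*l² (N(l) = l*(2*l) = 2*l²)
E = 3084 (E = (10004 + 2*(2*(1 + 2))²) - 6992 = (10004 + 2*(2*3)²) - 6992 = (10004 + 2*6²) - 6992 = (10004 + 2*36) - 6992 = (10004 + 72) - 6992 = 10076 - 6992 = 3084)
E - 36504 = 3084 - 36504 = -33420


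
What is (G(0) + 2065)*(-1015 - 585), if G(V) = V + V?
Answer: -3304000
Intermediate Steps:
G(V) = 2*V
(G(0) + 2065)*(-1015 - 585) = (2*0 + 2065)*(-1015 - 585) = (0 + 2065)*(-1600) = 2065*(-1600) = -3304000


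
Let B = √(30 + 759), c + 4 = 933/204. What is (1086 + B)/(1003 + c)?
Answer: 73848/68243 + 68*√789/68243 ≈ 1.1101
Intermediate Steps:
c = 39/68 (c = -4 + 933/204 = -4 + 933*(1/204) = -4 + 311/68 = 39/68 ≈ 0.57353)
B = √789 ≈ 28.089
(1086 + B)/(1003 + c) = (1086 + √789)/(1003 + 39/68) = (1086 + √789)/(68243/68) = (1086 + √789)*(68/68243) = 73848/68243 + 68*√789/68243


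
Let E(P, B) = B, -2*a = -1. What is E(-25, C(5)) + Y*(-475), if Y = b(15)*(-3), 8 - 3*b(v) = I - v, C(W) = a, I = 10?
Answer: 12351/2 ≈ 6175.5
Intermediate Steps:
a = ½ (a = -½*(-1) = ½ ≈ 0.50000)
C(W) = ½
b(v) = -⅔ + v/3 (b(v) = 8/3 - (10 - v)/3 = 8/3 + (-10/3 + v/3) = -⅔ + v/3)
Y = -13 (Y = (-⅔ + (⅓)*15)*(-3) = (-⅔ + 5)*(-3) = (13/3)*(-3) = -13)
E(-25, C(5)) + Y*(-475) = ½ - 13*(-475) = ½ + 6175 = 12351/2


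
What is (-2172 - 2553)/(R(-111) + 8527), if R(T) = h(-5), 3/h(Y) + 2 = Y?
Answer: -33075/59686 ≈ -0.55415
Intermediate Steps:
h(Y) = 3/(-2 + Y)
R(T) = -3/7 (R(T) = 3/(-2 - 5) = 3/(-7) = 3*(-⅐) = -3/7)
(-2172 - 2553)/(R(-111) + 8527) = (-2172 - 2553)/(-3/7 + 8527) = -4725/59686/7 = -4725*7/59686 = -33075/59686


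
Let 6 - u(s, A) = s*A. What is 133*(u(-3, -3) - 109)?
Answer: -14896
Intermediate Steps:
u(s, A) = 6 - A*s (u(s, A) = 6 - s*A = 6 - A*s)
133*(u(-3, -3) - 109) = 133*((6 - 1*(-3)*(-3)) - 109) = 133*((6 - 9) - 109) = 133*(-3 - 109) = 133*(-112) = -14896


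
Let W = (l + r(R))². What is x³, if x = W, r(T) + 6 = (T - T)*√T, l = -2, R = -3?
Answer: 262144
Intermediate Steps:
r(T) = -6 (r(T) = -6 + (T - T)*√T = -6 + 0*√T = -6 + 0 = -6)
W = 64 (W = (-2 - 6)² = (-8)² = 64)
x = 64
x³ = 64³ = 262144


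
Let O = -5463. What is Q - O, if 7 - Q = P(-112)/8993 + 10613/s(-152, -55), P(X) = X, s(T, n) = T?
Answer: 7572599653/1366936 ≈ 5539.8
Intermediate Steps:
Q = 105028285/1366936 (Q = 7 - (-112/8993 + 10613/(-152)) = 7 - (-112*1/8993 + 10613*(-1/152)) = 7 - (-112/8993 - 10613/152) = 7 - 1*(-95459733/1366936) = 7 + 95459733/1366936 = 105028285/1366936 ≈ 76.835)
Q - O = 105028285/1366936 - 1*(-5463) = 105028285/1366936 + 5463 = 7572599653/1366936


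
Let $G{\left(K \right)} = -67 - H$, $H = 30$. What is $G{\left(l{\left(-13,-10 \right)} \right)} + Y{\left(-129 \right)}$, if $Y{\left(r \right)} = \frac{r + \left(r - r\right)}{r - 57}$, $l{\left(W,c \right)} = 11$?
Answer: $- \frac{5971}{62} \approx -96.306$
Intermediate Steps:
$G{\left(K \right)} = -97$ ($G{\left(K \right)} = -67 - 30 = -97$)
$Y{\left(r \right)} = \frac{r}{-57 + r}$ ($Y{\left(r \right)} = \frac{r + 0}{-57 + r} = \frac{r}{-57 + r}$)
$G{\left(l{\left(-13,-10 \right)} \right)} + Y{\left(-129 \right)} = -97 - \frac{129}{-57 - 129} = -97 - \frac{129}{-186} = -97 - - \frac{43}{62} = -97 + \frac{43}{62} = - \frac{5971}{62}$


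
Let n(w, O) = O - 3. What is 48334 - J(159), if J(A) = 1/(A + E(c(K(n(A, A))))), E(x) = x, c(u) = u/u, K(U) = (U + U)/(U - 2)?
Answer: 7733439/160 ≈ 48334.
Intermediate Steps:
n(w, O) = -3 + O
K(U) = 2*U/(-2 + U) (K(U) = (2*U)/(-2 + U) = 2*U/(-2 + U))
c(u) = 1
J(A) = 1/(1 + A) (J(A) = 1/(A + 1) = 1/(1 + A))
48334 - J(159) = 48334 - 1/(1 + 159) = 48334 - 1/160 = 7733439/160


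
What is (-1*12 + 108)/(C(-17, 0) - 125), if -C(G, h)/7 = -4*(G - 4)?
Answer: -96/713 ≈ -0.13464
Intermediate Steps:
C(G, h) = -112 + 28*G (C(G, h) = -(-28)*(G - 4) = -(-28)*(-4 + G) = -7*(16 - 4*G) = -112 + 28*G)
(-1*12 + 108)/(C(-17, 0) - 125) = (-1*12 + 108)/((-112 + 28*(-17)) - 125) = (-12 + 108)/((-112 - 476) - 125) = 96/(-588 - 125) = 96/(-713) = 96*(-1/713) = -96/713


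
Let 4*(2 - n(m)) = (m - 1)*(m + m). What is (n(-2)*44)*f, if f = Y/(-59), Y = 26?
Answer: 1144/59 ≈ 19.390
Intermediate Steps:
n(m) = 2 - m*(-1 + m)/2 (n(m) = 2 - (m - 1)*(m + m)/4 = 2 - (-1 + m)*2*m/4 = 2 - m*(-1 + m)/2)
f = -26/59 (f = 26/(-59) = 26*(-1/59) = -26/59 ≈ -0.44068)
(n(-2)*44)*f = ((2 + (½)*(-2) - ½*(-2)²)*44)*(-26/59) = ((2 - 1 - ½*4)*44)*(-26/59) = ((2 - 1 - 2)*44)*(-26/59) = -1*44*(-26/59) = -44*(-26/59) = 1144/59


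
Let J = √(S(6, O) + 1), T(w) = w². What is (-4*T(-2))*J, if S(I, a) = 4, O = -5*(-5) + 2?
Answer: -16*√5 ≈ -35.777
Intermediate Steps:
O = 27 (O = 25 + 2 = 27)
J = √5 (J = √(4 + 1) = √5 ≈ 2.2361)
(-4*T(-2))*J = (-4*(-2)²)*√5 = (-4*4)*√5 = -16*√5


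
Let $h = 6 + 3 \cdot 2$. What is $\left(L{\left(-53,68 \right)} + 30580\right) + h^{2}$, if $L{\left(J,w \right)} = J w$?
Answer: $27120$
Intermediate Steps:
$h = 12$ ($h = 6 + 6 = 12$)
$\left(L{\left(-53,68 \right)} + 30580\right) + h^{2} = \left(\left(-53\right) 68 + 30580\right) + 12^{2} = \left(-3604 + 30580\right) + 144 = 26976 + 144 = 27120$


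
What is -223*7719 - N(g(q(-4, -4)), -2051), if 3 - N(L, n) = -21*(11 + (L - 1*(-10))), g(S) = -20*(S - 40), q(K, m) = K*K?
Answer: -1731861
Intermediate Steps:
q(K, m) = K²
g(S) = 800 - 20*S (g(S) = -20*(-40 + S) = 800 - 20*S)
N(L, n) = 444 + 21*L (N(L, n) = 3 - (-21)*(11 + (L - 1*(-10))) = 3 - (-21)*(11 + (L + 10)) = 3 - (-21)*(11 + (10 + L)) = 3 - (-21)*(21 + L) = 3 - (-441 - 21*L) = 3 + (441 + 21*L) = 444 + 21*L)
-223*7719 - N(g(q(-4, -4)), -2051) = -223*7719 - (444 + 21*(800 - 20*(-4)²)) = -1721337 - (444 + 21*(800 - 20*16)) = -1721337 - (444 + 21*(800 - 320)) = -1721337 - (444 + 21*480) = -1721337 - (444 + 10080) = -1721337 - 1*10524 = -1721337 - 10524 = -1731861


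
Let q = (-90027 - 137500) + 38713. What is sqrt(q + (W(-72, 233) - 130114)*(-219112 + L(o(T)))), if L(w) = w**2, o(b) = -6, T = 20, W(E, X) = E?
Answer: sqrt(28520439322) ≈ 1.6888e+5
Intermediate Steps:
q = -188814 (q = -227527 + 38713 = -188814)
sqrt(q + (W(-72, 233) - 130114)*(-219112 + L(o(T)))) = sqrt(-188814 + (-72 - 130114)*(-219112 + (-6)**2)) = sqrt(-188814 - 130186*(-219112 + 36)) = sqrt(-188814 - 130186*(-219076)) = sqrt(-188814 + 28520628136) = sqrt(28520439322)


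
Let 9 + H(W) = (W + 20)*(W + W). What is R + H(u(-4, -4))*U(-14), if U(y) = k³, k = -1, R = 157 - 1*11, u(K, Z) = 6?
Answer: -157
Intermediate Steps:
R = 146 (R = 157 - 11 = 146)
U(y) = -1 (U(y) = (-1)³ = -1)
H(W) = -9 + 2*W*(20 + W) (H(W) = -9 + (W + 20)*(W + W) = -9 + (20 + W)*(2*W) = -9 + 2*W*(20 + W))
R + H(u(-4, -4))*U(-14) = 146 + (-9 + 2*6² + 40*6)*(-1) = 146 + (-9 + 2*36 + 240)*(-1) = 146 + (-9 + 72 + 240)*(-1) = 146 + 303*(-1) = 146 - 303 = -157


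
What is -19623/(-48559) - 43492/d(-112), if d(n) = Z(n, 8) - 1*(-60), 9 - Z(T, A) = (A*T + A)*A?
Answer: -1971172249/348313707 ≈ -5.6592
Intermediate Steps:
Z(T, A) = 9 - A*(A + A*T) (Z(T, A) = 9 - (A*T + A)*A = 9 - (A + A*T)*A = 9 - A*(A + A*T))
d(n) = 5 - 64*n (d(n) = (9 - 1*8² - 1*n*8²) - 1*(-60) = (9 - 1*64 - 1*n*64) + 60 = (9 - 64 - 64*n) + 60 = (-55 - 64*n) + 60 = 5 - 64*n)
-19623/(-48559) - 43492/d(-112) = -19623/(-48559) - 43492/(5 - 64*(-112)) = -19623*(-1/48559) - 43492/(5 + 7168) = 19623/48559 - 43492/7173 = -1971172249/348313707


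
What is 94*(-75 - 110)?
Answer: -17390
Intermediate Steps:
94*(-75 - 110) = 94*(-185) = -17390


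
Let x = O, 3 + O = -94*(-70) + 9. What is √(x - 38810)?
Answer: 4*I*√2014 ≈ 179.51*I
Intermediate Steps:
O = 6586 (O = -3 + (-94*(-70) + 9) = -3 + (6580 + 9) = -3 + 6589 = 6586)
x = 6586
√(x - 38810) = √(6586 - 38810) = √(-32224) = 4*I*√2014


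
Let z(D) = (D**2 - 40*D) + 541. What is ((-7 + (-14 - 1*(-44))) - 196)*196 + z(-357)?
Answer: 108362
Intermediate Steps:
z(D) = 541 + D**2 - 40*D
((-7 + (-14 - 1*(-44))) - 196)*196 + z(-357) = ((-7 + (-14 - 1*(-44))) - 196)*196 + (541 + (-357)**2 - 40*(-357)) = ((-7 + (-14 + 44)) - 196)*196 + (541 + 127449 + 14280) = ((-7 + 30) - 196)*196 + 142270 = (23 - 196)*196 + 142270 = -173*196 + 142270 = -33908 + 142270 = 108362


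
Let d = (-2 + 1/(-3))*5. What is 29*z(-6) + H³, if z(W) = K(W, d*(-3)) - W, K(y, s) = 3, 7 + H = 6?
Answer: 260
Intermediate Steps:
d = -35/3 (d = (-2 - ⅓)*5 = -7/3*5 = -35/3 ≈ -11.667)
H = -1 (H = -7 + 6 = -1)
z(W) = 3 - W
29*z(-6) + H³ = 29*(3 - 1*(-6)) + (-1)³ = 29*(3 + 6) - 1 = 29*9 - 1 = 261 - 1 = 260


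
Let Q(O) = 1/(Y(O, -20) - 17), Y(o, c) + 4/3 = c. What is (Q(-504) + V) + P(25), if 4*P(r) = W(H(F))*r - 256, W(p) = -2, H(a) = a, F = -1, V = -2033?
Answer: -485191/230 ≈ -2109.5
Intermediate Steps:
Y(o, c) = -4/3 + c
Q(O) = -3/115 (Q(O) = 1/((-4/3 - 20) - 17) = 1/(-64/3 - 17) = 1/(-115/3) = -3/115)
P(r) = -64 - r/2 (P(r) = (-2*r - 256)/4 = (-256 - 2*r)/4 = -64 - r/2)
(Q(-504) + V) + P(25) = (-3/115 - 2033) + (-64 - ½*25) = -233798/115 + (-64 - 25/2) = -233798/115 - 153/2 = -485191/230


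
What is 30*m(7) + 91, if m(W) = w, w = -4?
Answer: -29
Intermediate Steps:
m(W) = -4
30*m(7) + 91 = 30*(-4) + 91 = -120 + 91 = -29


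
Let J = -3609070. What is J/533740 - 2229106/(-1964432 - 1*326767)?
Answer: -707933453849/122290455426 ≈ -5.7889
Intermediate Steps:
J/533740 - 2229106/(-1964432 - 1*326767) = -3609070/533740 - 2229106/(-1964432 - 1*326767) = -3609070*1/533740 - 2229106/(-1964432 - 326767) = -360907/53374 - 2229106/(-2291199) = -360907/53374 - 2229106*(-1/2291199) = -360907/53374 + 2229106/2291199 = -707933453849/122290455426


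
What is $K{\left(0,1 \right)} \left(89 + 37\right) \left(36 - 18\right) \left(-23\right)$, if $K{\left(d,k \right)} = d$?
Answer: $0$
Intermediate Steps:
$K{\left(0,1 \right)} \left(89 + 37\right) \left(36 - 18\right) \left(-23\right) = 0 \left(89 + 37\right) \left(36 - 18\right) \left(-23\right) = 0 \cdot 126 \cdot 18 \left(-23\right) = 0 \cdot 2268 \left(-23\right) = 0 \left(-23\right) = 0$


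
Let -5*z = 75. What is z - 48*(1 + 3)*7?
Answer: -1359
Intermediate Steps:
z = -15 (z = -1/5*75 = -15)
z - 48*(1 + 3)*7 = -15 - 48*(1 + 3)*7 = -15 - 192*7 = -15 - 48*28 = -15 - 1344 = -1359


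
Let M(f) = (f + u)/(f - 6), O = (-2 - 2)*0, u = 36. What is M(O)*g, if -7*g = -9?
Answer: -54/7 ≈ -7.7143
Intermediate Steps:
g = 9/7 (g = -⅐*(-9) = 9/7 ≈ 1.2857)
O = 0 (O = -4*0 = 0)
M(f) = (36 + f)/(-6 + f) (M(f) = (f + 36)/(f - 6) = (36 + f)/(-6 + f))
M(O)*g = ((36 + 0)/(-6 + 0))*(9/7) = (36/(-6))*(9/7) = -⅙*36*(9/7) = -6*9/7 = -54/7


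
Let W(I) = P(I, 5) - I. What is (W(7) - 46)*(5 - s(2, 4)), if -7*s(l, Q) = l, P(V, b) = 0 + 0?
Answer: -1961/7 ≈ -280.14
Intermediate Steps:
P(V, b) = 0
s(l, Q) = -l/7
W(I) = -I (W(I) = 0 - I = -I)
(W(7) - 46)*(5 - s(2, 4)) = (-1*7 - 46)*(5 - (-1)*2/7) = (-7 - 46)*(5 - 1*(-2/7)) = -53*(5 + 2/7) = -53*37/7 = -1961/7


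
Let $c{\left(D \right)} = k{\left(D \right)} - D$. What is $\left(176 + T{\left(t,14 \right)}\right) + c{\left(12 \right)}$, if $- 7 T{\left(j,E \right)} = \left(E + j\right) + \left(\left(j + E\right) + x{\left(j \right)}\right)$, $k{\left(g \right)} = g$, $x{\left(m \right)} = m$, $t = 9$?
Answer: $\frac{1177}{7} \approx 168.14$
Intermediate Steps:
$T{\left(j,E \right)} = - \frac{3 j}{7} - \frac{2 E}{7}$ ($T{\left(j,E \right)} = - \frac{\left(E + j\right) + \left(\left(j + E\right) + j\right)}{7} = - \frac{\left(E + j\right) + \left(\left(E + j\right) + j\right)}{7} = - \frac{\left(E + j\right) + \left(E + 2 j\right)}{7} = - \frac{2 E + 3 j}{7} = - \frac{3 j}{7} - \frac{2 E}{7}$)
$c{\left(D \right)} = 0$ ($c{\left(D \right)} = D - D = 0$)
$\left(176 + T{\left(t,14 \right)}\right) + c{\left(12 \right)} = \left(176 - \frac{55}{7}\right) + 0 = \frac{1177}{7} + 0 = \frac{1177}{7}$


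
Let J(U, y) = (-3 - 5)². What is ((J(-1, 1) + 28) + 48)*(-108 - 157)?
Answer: -37100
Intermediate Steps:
J(U, y) = 64 (J(U, y) = (-8)² = 64)
((J(-1, 1) + 28) + 48)*(-108 - 157) = ((64 + 28) + 48)*(-108 - 157) = (92 + 48)*(-265) = 140*(-265) = -37100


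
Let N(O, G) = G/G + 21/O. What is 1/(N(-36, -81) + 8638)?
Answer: 12/103661 ≈ 0.00011576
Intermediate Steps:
N(O, G) = 1 + 21/O
1/(N(-36, -81) + 8638) = 1/((21 - 36)/(-36) + 8638) = 1/(-1/36*(-15) + 8638) = 1/(5/12 + 8638) = 1/(103661/12) = 12/103661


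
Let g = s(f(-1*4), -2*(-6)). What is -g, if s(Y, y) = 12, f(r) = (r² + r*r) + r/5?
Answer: -12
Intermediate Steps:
f(r) = 2*r² + r/5 (f(r) = (r² + r²) + r*(⅕) = 2*r² + r/5)
g = 12
-g = -1*12 = -12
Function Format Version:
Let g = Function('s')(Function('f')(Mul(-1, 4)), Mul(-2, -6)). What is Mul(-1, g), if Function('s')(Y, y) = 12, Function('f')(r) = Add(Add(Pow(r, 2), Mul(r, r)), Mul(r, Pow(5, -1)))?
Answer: -12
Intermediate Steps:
Function('f')(r) = Add(Mul(2, Pow(r, 2)), Mul(Rational(1, 5), r)) (Function('f')(r) = Add(Add(Pow(r, 2), Pow(r, 2)), Mul(r, Rational(1, 5))) = Add(Mul(2, Pow(r, 2)), Mul(Rational(1, 5), r)))
g = 12
Mul(-1, g) = Mul(-1, 12) = -12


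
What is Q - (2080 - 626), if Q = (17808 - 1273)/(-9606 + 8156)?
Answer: -424967/290 ≈ -1465.4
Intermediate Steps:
Q = -3307/290 (Q = 16535/(-1450) = 16535*(-1/1450) = -3307/290 ≈ -11.403)
Q - (2080 - 626) = -3307/290 - (2080 - 626) = -3307/290 - 1*1454 = -3307/290 - 1454 = -424967/290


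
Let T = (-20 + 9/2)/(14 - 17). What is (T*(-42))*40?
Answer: -8680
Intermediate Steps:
T = 31/6 (T = (-20 + 9*(½))/(-3) = (-20 + 9/2)*(-⅓) = -31/2*(-⅓) = 31/6 ≈ 5.1667)
(T*(-42))*40 = ((31/6)*(-42))*40 = -217*40 = -8680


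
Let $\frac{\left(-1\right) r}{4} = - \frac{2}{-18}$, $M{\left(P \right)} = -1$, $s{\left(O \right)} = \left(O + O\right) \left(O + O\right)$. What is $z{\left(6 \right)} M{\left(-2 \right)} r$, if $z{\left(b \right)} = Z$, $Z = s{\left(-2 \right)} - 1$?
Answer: $\frac{20}{3} \approx 6.6667$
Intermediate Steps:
$s{\left(O \right)} = 4 O^{2}$ ($s{\left(O \right)} = 2 O 2 O = 4 O^{2}$)
$r = - \frac{4}{9}$ ($r = - 4 \left(- \frac{2}{-18}\right) = - 4 \left(\left(-2\right) \left(- \frac{1}{18}\right)\right) = \left(-4\right) \frac{1}{9} = - \frac{4}{9} \approx -0.44444$)
$Z = 15$ ($Z = 4 \left(-2\right)^{2} - 1 = 4 \cdot 4 - 1 = 16 - 1 = 15$)
$z{\left(b \right)} = 15$
$z{\left(6 \right)} M{\left(-2 \right)} r = 15 \left(-1\right) \left(- \frac{4}{9}\right) = \left(-15\right) \left(- \frac{4}{9}\right) = \frac{20}{3}$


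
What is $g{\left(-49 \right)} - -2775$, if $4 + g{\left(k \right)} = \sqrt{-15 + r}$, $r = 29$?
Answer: $2771 + \sqrt{14} \approx 2774.7$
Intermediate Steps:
$g{\left(k \right)} = -4 + \sqrt{14}$ ($g{\left(k \right)} = -4 + \sqrt{-15 + 29} = -4 + \sqrt{14}$)
$g{\left(-49 \right)} - -2775 = \left(-4 + \sqrt{14}\right) - -2775 = \left(-4 + \sqrt{14}\right) + 2775 = 2771 + \sqrt{14}$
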